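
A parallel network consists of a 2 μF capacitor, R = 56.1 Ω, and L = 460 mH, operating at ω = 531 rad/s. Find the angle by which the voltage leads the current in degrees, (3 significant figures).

9.65°

X_L = ωL = 244 Ω
X_C = 1/(ωC) = 942 Ω
Parallel: admittances add. Y = 1/R + 1/(jωL) + jωC
Y = (0.0178 − j0.00303) S
|Y| = 0.0181 S → |Z| = 1/|Y| = 55.3 Ω, ∠Z = −∠Y = 9.65°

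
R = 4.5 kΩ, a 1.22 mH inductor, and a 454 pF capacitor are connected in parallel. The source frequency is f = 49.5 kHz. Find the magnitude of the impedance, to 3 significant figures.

399 Ω

ω = 2πf = 311000 rad/s
X_L = ωL = 379 Ω
X_C = 1/(ωC) = 7080 Ω
Parallel: admittances add. Y = 1/R + 1/(jωL) + jωC
Y = (0.000222 − j0.00249) S
|Y| = 0.00250 S → |Z| = 1/|Y| = 399 Ω, ∠Z = −∠Y = 84.9°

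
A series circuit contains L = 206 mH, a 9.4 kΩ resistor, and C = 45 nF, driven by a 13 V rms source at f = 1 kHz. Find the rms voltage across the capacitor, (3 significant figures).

ω = 2πf = 6283 rad/s
X_L = ωL = 1290 Ω
X_C = 1/(ωC) = 3540 Ω
Net reactance X = X_L − X_C = -2240 Ω
Z = 9400 − j2240 Ω
|Z| = √(9400² + 2240²) = 9660 Ω
I = V/|Z| = 1.35 mA
V_C = I·|Z_C| = 0.00135 × 3540 = 4.76 V

4.76 V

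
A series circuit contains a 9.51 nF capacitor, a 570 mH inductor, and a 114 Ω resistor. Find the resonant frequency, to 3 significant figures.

2.16 kHz

ω₀ = 1/√(LC) = 1/√(0.57 × 9.51e-09) = 13580 rad/s
f₀ = ω₀/(2π) = 2.16 kHz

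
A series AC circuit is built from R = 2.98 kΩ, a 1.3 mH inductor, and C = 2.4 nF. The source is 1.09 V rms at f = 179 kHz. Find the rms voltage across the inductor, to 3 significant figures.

ω = 2πf = 1.125e+06 rad/s
X_L = ωL = 1460 Ω
X_C = 1/(ωC) = 370 Ω
Net reactance X = X_L − X_C = 1090 Ω
Z = 2980 + j1090 Ω
|Z| = √(2980² + 1090²) = 3170 Ω
I = V/|Z| = 343 μA
V_L = I·|Z_L| = 0.000343 × 1460 = 0.502 V

0.502 V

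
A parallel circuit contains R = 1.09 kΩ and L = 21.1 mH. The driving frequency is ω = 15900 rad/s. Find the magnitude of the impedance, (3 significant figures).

321 Ω

X_L = ωL = 335 Ω
Parallel: admittances add. Y = 1/R + 1/(jωL)
Y = (0.000917 − j0.00298) S
|Y| = 0.00312 S → |Z| = 1/|Y| = 321 Ω, ∠Z = −∠Y = 72.9°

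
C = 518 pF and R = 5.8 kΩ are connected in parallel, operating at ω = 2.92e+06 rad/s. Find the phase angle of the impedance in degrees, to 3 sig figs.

-83.5°

X_C = 1/(ωC) = 661 Ω
Parallel: admittances add. Y = 1/R + jωC
Y = (0.000172 + j0.00151) S
|Y| = 0.00152 S → |Z| = 1/|Y| = 657 Ω, ∠Z = −∠Y = -83.5°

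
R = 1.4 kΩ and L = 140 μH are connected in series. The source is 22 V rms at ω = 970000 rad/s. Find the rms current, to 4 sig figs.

15.64 mA

X_L = ωL = 135.8 Ω
Z = 1400 + j135.8 Ω
|Z| = √(1400² + 135.8²) = 1407 Ω
I = V/|Z| = 22/1407 = 15.64 mA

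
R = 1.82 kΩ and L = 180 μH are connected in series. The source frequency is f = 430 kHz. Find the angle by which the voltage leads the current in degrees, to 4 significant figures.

14.96°

ω = 2πf = 2.702e+06 rad/s
X_L = ωL = 486.3 Ω
Z = 1820 + j486.3 Ω
|Z| = √(1820² + 486.3²) = 1884 Ω
∠Z = arctan(486.3/1820) = 14.96°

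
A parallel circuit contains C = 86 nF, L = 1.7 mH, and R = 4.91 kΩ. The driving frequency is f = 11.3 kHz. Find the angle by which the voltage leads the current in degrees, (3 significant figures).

ω = 2πf = 71000 rad/s
X_L = ωL = 121 Ω
X_C = 1/(ωC) = 164 Ω
Parallel: admittances add. Y = 1/R + 1/(jωL) + jωC
Y = (0.000204 − j0.00218) S
|Y| = 0.00219 S → |Z| = 1/|Y| = 457 Ω, ∠Z = −∠Y = 84.7°

84.7°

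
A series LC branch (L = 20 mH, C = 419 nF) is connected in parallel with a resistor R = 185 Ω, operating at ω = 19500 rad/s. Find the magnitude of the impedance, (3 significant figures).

152 Ω

X_L = ωL = 390 Ω
X_C = 1/(ωC) = 122 Ω
Branch 1: Z₁ = R = 185 Ω
Branch 2 (series LC): Z₂ = j(X_L − X_C) = j268 Ω
Parallel: Z = Z₁Z₂/(Z₁+Z₂), |Z| = 152 Ω, ∠Z = 34.7°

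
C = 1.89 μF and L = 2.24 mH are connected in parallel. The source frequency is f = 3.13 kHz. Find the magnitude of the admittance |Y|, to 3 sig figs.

ω = 2πf = 19670 rad/s
X_L = ωL = 44.1 Ω
X_C = 1/(ωC) = 26.9 Ω
Parallel: admittances add. Y = 1/(jωL) + jωC
Y = (0 + j0.0145) S
|Y| = 0.0145 S → |Z| = 1/|Y| = 69.1 Ω, ∠Z = −∠Y = -90.0°

14.5 mS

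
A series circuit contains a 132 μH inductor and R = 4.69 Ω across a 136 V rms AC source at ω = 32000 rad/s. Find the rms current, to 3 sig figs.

X_L = ωL = 4.22 Ω
Z = 4.69 + j4.22 Ω
|Z| = √(4.69² + 4.22²) = 6.31 Ω
I = V/|Z| = 136/6.31 = 21.5 A

21.5 A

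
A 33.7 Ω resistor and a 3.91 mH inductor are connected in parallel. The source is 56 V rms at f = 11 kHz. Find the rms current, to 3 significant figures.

1.67 A

ω = 2πf = 69120 rad/s
X_L = ωL = 270 Ω
Parallel: admittances add. Y = 1/R + 1/(jωL)
Y = (0.0297 − j0.00370) S
|Y| = 0.0299 S → |Z| = 1/|Y| = 33.4 Ω, ∠Z = −∠Y = 7.11°
I = V/|Z| = 56/33.4 = 1.67 A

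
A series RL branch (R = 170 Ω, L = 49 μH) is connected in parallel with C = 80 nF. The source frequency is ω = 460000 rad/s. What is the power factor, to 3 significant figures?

X_L = ωL = 22.5 Ω
X_C = 1/(ωC) = 27.2 Ω
Branch 1 (R+jX_L): Z₁ = 170 + j22.5 Ω, |Z₁| = 171 Ω
Branch 2 (−jX_C): Z₂ = −j27.2 Ω
Parallel: Z = Z₁Z₂/(Z₁+Z₂), |Z| = 27.4 Ω, ∠Z = -80.9°
cos φ = cos(-80.9°) = 0.158

0.158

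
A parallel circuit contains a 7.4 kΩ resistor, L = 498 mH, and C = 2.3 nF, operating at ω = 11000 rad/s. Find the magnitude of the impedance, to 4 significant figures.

4823 Ω

X_L = ωL = 5478 Ω
X_C = 1/(ωC) = 39530 Ω
Parallel: admittances add. Y = 1/R + 1/(jωL) + jωC
Y = (0.0001351 − j0.0001572) S
|Y| = 0.0002073 S → |Z| = 1/|Y| = 4823 Ω, ∠Z = −∠Y = 49.33°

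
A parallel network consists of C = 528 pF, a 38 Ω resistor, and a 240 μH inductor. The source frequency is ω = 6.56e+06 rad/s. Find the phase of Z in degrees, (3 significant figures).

X_L = ωL = 1570 Ω
X_C = 1/(ωC) = 289 Ω
Parallel: admittances add. Y = 1/R + 1/(jωL) + jωC
Y = (0.0263 + j0.00283) S
|Y| = 0.0265 S → |Z| = 1/|Y| = 37.8 Ω, ∠Z = −∠Y = -6.13°

-6.13°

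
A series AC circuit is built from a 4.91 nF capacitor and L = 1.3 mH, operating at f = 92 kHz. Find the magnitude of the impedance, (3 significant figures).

399 Ω

ω = 2πf = 578100 rad/s
X_L = ωL = 751 Ω
X_C = 1/(ωC) = 352 Ω
Net reactance X = X_L − X_C = 399 Ω
Z = j399 Ω
|Z| = √(0² + 399²) = 399 Ω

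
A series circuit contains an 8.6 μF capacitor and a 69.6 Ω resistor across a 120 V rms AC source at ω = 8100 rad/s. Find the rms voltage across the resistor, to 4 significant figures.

117.5 V

X_C = 1/(ωC) = 14.36 Ω
Z = 69.60 − j14.36 Ω
|Z| = √(69.60² + 14.36²) = 71.07 Ω
I = V/|Z| = 1.689 A
V_R = I·|Z_R| = 1.689 × 69.60 = 117.5 V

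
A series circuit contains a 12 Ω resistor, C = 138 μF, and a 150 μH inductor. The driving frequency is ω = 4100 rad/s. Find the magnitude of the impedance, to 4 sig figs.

12.06 Ω

X_L = ωL = 0.6150 Ω
X_C = 1/(ωC) = 1.767 Ω
Net reactance X = X_L − X_C = -1.152 Ω
Z = 12.00 − j1.152 Ω
|Z| = √(12.00² + 1.152²) = 12.06 Ω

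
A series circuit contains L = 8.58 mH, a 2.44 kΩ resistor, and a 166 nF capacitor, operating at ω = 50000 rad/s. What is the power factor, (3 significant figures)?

0.992

X_L = ωL = 429 Ω
X_C = 1/(ωC) = 120 Ω
Net reactance X = X_L − X_C = 309 Ω
Z = 2440 + j309 Ω
|Z| = √(2440² + 309²) = 2460 Ω
∠Z = arctan(309/2440) = 7.21°
cos φ = cos(7.21°) = 0.992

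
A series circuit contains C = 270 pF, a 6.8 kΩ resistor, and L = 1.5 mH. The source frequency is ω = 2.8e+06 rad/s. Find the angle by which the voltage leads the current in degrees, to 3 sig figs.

22.9°

X_L = ωL = 4200 Ω
X_C = 1/(ωC) = 1320 Ω
Net reactance X = X_L − X_C = 2880 Ω
Z = 6800 + j2880 Ω
|Z| = √(6800² + 2880²) = 7380 Ω
∠Z = arctan(2880/6800) = 22.9°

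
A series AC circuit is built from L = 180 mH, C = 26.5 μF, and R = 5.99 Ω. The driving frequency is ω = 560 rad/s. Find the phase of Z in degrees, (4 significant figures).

79.84°

X_L = ωL = 100.8 Ω
X_C = 1/(ωC) = 67.39 Ω
Net reactance X = X_L − X_C = 33.41 Ω
Z = 5.990 + j33.41 Ω
|Z| = √(5.990² + 33.41²) = 33.95 Ω
∠Z = arctan(33.41/5.990) = 79.84°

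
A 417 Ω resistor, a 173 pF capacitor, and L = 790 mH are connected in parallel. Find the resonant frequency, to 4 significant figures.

ω₀ = 1/√(LC) = 1/√(0.79 × 1.73e-10) = 85540 rad/s
f₀ = ω₀/(2π) = 13.61 kHz

13.61 kHz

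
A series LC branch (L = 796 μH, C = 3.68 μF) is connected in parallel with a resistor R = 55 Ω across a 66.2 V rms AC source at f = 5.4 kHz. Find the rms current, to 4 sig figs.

3.686 A

ω = 2πf = 33930 rad/s
X_L = ωL = 27.01 Ω
X_C = 1/(ωC) = 8.009 Ω
Branch 1: Z₁ = R = 55.00 Ω
Branch 2 (series LC): Z₂ = j(X_L − X_C) = j19.00 Ω
Parallel: Z = Z₁Z₂/(Z₁+Z₂), |Z| = 17.96 Ω, ∠Z = 70.94°
I = V/|Z| = 66.2/17.96 = 3.686 A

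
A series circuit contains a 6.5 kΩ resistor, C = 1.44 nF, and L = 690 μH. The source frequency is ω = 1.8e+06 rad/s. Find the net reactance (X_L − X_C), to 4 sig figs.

856.2 Ω

X_L = ωL = 1242 Ω
X_C = 1/(ωC) = 385.8 Ω
X = 1242 − 385.8 = 856.2 Ω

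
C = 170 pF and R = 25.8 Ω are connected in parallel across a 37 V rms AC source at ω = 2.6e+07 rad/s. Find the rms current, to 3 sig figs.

1.44 A

X_C = 1/(ωC) = 226 Ω
Parallel: admittances add. Y = 1/R + jωC
Y = (0.0388 + j0.00442) S
|Y| = 0.0390 S → |Z| = 1/|Y| = 25.6 Ω, ∠Z = −∠Y = -6.51°
I = V/|Z| = 37/25.6 = 1.44 A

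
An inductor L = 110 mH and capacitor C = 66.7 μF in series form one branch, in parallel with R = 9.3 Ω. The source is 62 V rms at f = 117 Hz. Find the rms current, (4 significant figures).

6.745 A

ω = 2πf = 735.1 rad/s
X_L = ωL = 80.86 Ω
X_C = 1/(ωC) = 20.39 Ω
Branch 1: Z₁ = R = 9.300 Ω
Branch 2 (series LC): Z₂ = j(X_L − X_C) = j60.47 Ω
Parallel: Z = Z₁Z₂/(Z₁+Z₂), |Z| = 9.192 Ω, ∠Z = 8.743°
I = V/|Z| = 62/9.192 = 6.745 A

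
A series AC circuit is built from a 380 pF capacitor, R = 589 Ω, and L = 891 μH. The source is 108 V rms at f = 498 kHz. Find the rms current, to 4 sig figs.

53.10 mA

ω = 2πf = 3.129e+06 rad/s
X_L = ωL = 2788 Ω
X_C = 1/(ωC) = 841.0 Ω
Net reactance X = X_L − X_C = 1947 Ω
Z = 589.0 + j1947 Ω
|Z| = √(589.0² + 1947²) = 2034 Ω
I = V/|Z| = 108/2034 = 53.10 mA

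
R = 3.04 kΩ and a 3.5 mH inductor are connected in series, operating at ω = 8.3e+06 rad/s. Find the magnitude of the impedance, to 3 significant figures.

X_L = ωL = 29000 Ω
Z = 3040 + j29000 Ω
|Z| = √(3040² + 29000²) = 29200 Ω

29200 Ω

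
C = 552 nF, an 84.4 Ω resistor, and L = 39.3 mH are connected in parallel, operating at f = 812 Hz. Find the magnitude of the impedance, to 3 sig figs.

83.0 Ω

ω = 2πf = 5102 rad/s
X_L = ωL = 201 Ω
X_C = 1/(ωC) = 355 Ω
Parallel: admittances add. Y = 1/R + 1/(jωL) + jωC
Y = (0.0118 − j0.00217) S
|Y| = 0.0120 S → |Z| = 1/|Y| = 83.0 Ω, ∠Z = −∠Y = 10.4°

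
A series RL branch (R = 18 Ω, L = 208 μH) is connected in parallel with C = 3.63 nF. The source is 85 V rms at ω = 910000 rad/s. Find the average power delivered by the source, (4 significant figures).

3.597 W

X_L = ωL = 189.3 Ω
X_C = 1/(ωC) = 302.7 Ω
Branch 1 (R+jX_L): Z₁ = 18.00 + j189.3 Ω, |Z₁| = 190.1 Ω
Branch 2 (−jX_C): Z₂ = −j302.7 Ω
Parallel: Z = Z₁Z₂/(Z₁+Z₂), |Z| = 501.1 Ω, ∠Z = 75.55°
I = V/|Z| = 169.6 mA
P = VI cos φ = 85 × 0.1696 × cos(75.55°) = 3.597 W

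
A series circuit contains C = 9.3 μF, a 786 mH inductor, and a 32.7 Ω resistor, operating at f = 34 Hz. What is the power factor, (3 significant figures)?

0.0970

ω = 2πf = 213.6 rad/s
X_L = ωL = 168 Ω
X_C = 1/(ωC) = 503 Ω
Net reactance X = X_L − X_C = -335 Ω
Z = 32.7 − j335 Ω
|Z| = √(32.7² + 335²) = 337 Ω
∠Z = arctan(-335/32.7) = -84.4°
cos φ = cos(-84.4°) = 0.0970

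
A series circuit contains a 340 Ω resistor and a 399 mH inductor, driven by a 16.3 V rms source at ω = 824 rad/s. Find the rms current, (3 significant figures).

34.5 mA

X_L = ωL = 329 Ω
Z = 340 + j329 Ω
|Z| = √(340² + 329²) = 473 Ω
I = V/|Z| = 16.3/473 = 34.5 mA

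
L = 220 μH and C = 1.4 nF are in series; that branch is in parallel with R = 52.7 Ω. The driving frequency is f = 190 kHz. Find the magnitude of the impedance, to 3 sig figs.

ω = 2πf = 1.194e+06 rad/s
X_L = ωL = 263 Ω
X_C = 1/(ωC) = 598 Ω
Branch 1: Z₁ = R = 52.7 Ω
Branch 2 (series LC): Z₂ = j(X_L − X_C) = −j336 Ω
Parallel: Z = Z₁Z₂/(Z₁+Z₂), |Z| = 52.1 Ω, ∠Z = -8.92°

52.1 Ω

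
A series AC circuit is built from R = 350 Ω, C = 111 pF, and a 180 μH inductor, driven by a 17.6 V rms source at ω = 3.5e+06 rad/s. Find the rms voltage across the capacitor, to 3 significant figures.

X_L = ωL = 630 Ω
X_C = 1/(ωC) = 2570 Ω
Net reactance X = X_L − X_C = -1940 Ω
Z = 350 − j1940 Ω
|Z| = √(350² + 1940²) = 1980 Ω
I = V/|Z| = 8.91 mA
V_C = I·|Z_C| = 0.00891 × 2570 = 22.9 V

22.9 V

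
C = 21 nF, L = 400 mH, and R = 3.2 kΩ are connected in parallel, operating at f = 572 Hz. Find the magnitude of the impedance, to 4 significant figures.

1440 Ω

ω = 2πf = 3594 rad/s
X_L = ωL = 1438 Ω
X_C = 1/(ωC) = 13250 Ω
Parallel: admittances add. Y = 1/R + 1/(jωL) + jωC
Y = (0.0003125 − j0.0006201) S
|Y| = 0.0006944 S → |Z| = 1/|Y| = 1440 Ω, ∠Z = −∠Y = 63.26°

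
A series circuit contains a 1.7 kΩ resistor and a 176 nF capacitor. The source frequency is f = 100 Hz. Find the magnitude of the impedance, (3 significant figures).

9200 Ω

ω = 2πf = 628.3 rad/s
X_C = 1/(ωC) = 9040 Ω
Z = 1700 − j9040 Ω
|Z| = √(1700² + 9040²) = 9200 Ω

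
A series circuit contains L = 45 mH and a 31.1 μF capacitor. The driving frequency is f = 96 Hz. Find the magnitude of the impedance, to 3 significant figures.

ω = 2πf = 603.2 rad/s
X_L = ωL = 27.1 Ω
X_C = 1/(ωC) = 53.3 Ω
Net reactance X = X_L − X_C = -26.2 Ω
Z = − j26.2 Ω
|Z| = √(0² + 26.2²) = 26.2 Ω

26.2 Ω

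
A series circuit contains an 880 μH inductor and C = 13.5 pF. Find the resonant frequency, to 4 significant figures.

ω₀ = 1/√(LC) = 1/√(0.00088 × 1.35e-11) = 9.175e+06 rad/s
f₀ = ω₀/(2π) = 1.460 MHz

1.460 MHz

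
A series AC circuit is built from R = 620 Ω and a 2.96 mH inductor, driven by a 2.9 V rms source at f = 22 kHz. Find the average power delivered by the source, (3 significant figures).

9.45 mW

ω = 2πf = 138200 rad/s
X_L = ωL = 409 Ω
Z = 620 + j409 Ω
|Z| = √(620² + 409²) = 743 Ω
∠Z = arctan(409/620) = 33.4°
I = V/|Z| = 3.90 mA
P = VI cos φ = 2.9 × 0.00390 × cos(33.4°) = 9.45 mW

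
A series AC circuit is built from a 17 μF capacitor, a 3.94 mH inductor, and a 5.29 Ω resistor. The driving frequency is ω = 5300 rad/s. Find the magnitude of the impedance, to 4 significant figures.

X_L = ωL = 20.88 Ω
X_C = 1/(ωC) = 11.10 Ω
Net reactance X = X_L − X_C = 9.783 Ω
Z = 5.290 + j9.783 Ω
|Z| = √(5.290² + 9.783²) = 11.12 Ω

11.12 Ω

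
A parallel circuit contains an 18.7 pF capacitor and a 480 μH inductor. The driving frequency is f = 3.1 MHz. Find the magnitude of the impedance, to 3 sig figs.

3890 Ω

ω = 2πf = 1.948e+07 rad/s
X_L = ωL = 9350 Ω
X_C = 1/(ωC) = 2750 Ω
Parallel: admittances add. Y = 1/(jωL) + jωC
Y = (0 + j0.000257) S
|Y| = 0.000257 S → |Z| = 1/|Y| = 3890 Ω, ∠Z = −∠Y = -90.0°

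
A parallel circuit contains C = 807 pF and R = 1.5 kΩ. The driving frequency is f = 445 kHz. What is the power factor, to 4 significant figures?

ω = 2πf = 2.796e+06 rad/s
X_C = 1/(ωC) = 443.2 Ω
Parallel: admittances add. Y = 1/R + jωC
Y = (0.0006667 + j0.002256) S
|Y| = 0.002353 S → |Z| = 1/|Y| = 425.0 Ω, ∠Z = −∠Y = -73.54°
cos φ = cos(-73.54°) = 0.2833

0.2833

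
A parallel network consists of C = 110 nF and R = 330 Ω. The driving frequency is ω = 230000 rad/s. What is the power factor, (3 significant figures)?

0.119

X_C = 1/(ωC) = 39.5 Ω
Parallel: admittances add. Y = 1/R + jωC
Y = (0.00303 + j0.0253) S
|Y| = 0.0255 S → |Z| = 1/|Y| = 39.2 Ω, ∠Z = −∠Y = -83.2°
cos φ = cos(-83.2°) = 0.119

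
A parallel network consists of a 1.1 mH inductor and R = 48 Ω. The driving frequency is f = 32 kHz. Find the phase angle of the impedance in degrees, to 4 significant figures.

ω = 2πf = 201100 rad/s
X_L = ωL = 221.2 Ω
Parallel: admittances add. Y = 1/R + 1/(jωL)
Y = (0.02083 − j0.004521) S
|Y| = 0.02132 S → |Z| = 1/|Y| = 46.91 Ω, ∠Z = −∠Y = 12.24°

12.24°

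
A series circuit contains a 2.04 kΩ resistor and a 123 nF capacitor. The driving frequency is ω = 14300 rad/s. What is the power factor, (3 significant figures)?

X_C = 1/(ωC) = 569 Ω
Z = 2040 − j569 Ω
|Z| = √(2040² + 569²) = 2120 Ω
∠Z = arctan(-569/2040) = -15.6°
cos φ = cos(-15.6°) = 0.963

0.963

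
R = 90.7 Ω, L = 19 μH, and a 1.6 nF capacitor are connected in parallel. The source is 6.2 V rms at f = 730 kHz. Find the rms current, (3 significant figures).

ω = 2πf = 4.587e+06 rad/s
X_L = ωL = 87.1 Ω
X_C = 1/(ωC) = 136 Ω
Parallel: admittances add. Y = 1/R + 1/(jωL) + jωC
Y = (0.0110 − j0.00414) S
|Y| = 0.0118 S → |Z| = 1/|Y| = 84.9 Ω, ∠Z = −∠Y = 20.6°
I = V/|Z| = 6.2/84.9 = 73.0 mA

73.0 mA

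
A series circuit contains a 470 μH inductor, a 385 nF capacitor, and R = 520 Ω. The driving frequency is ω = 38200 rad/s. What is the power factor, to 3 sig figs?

X_L = ωL = 18.0 Ω
X_C = 1/(ωC) = 68.0 Ω
Net reactance X = X_L − X_C = -50.0 Ω
Z = 520 − j50.0 Ω
|Z| = √(520² + 50.0²) = 522 Ω
∠Z = arctan(-50.0/520) = -5.50°
cos φ = cos(-5.50°) = 0.995

0.995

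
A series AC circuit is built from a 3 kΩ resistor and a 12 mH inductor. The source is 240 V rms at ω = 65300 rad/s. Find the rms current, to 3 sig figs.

X_L = ωL = 784 Ω
Z = 3000 + j784 Ω
|Z| = √(3000² + 784²) = 3100 Ω
I = V/|Z| = 240/3100 = 77.4 mA

77.4 mA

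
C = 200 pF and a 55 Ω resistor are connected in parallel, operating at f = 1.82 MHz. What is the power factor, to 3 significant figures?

ω = 2πf = 1.144e+07 rad/s
X_C = 1/(ωC) = 437 Ω
Parallel: admittances add. Y = 1/R + jωC
Y = (0.0182 + j0.00229) S
|Y| = 0.0183 S → |Z| = 1/|Y| = 54.6 Ω, ∠Z = −∠Y = -7.17°
cos φ = cos(-7.17°) = 0.992

0.992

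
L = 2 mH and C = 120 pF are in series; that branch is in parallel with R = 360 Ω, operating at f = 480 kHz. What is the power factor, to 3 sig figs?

ω = 2πf = 3.016e+06 rad/s
X_L = ωL = 6030 Ω
X_C = 1/(ωC) = 2760 Ω
Branch 1: Z₁ = R = 360 Ω
Branch 2 (series LC): Z₂ = j(X_L − X_C) = j3270 Ω
Parallel: Z = Z₁Z₂/(Z₁+Z₂), |Z| = 358 Ω, ∠Z = 6.28°
cos φ = cos(6.28°) = 0.994

0.994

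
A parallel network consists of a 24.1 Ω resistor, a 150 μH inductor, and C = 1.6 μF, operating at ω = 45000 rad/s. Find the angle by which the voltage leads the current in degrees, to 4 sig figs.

61.41°

X_L = ωL = 6.750 Ω
X_C = 1/(ωC) = 13.89 Ω
Parallel: admittances add. Y = 1/R + 1/(jωL) + jωC
Y = (0.04149 − j0.07615) S
|Y| = 0.08672 S → |Z| = 1/|Y| = 11.53 Ω, ∠Z = −∠Y = 61.41°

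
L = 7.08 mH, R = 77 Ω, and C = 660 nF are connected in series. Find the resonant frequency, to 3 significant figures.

ω₀ = 1/√(LC) = 1/√(0.00708 × 6.6e-07) = 14630 rad/s
f₀ = ω₀/(2π) = 2.33 kHz

2.33 kHz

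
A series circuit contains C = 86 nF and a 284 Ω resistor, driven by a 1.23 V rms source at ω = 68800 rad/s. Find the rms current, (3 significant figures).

3.72 mA

X_C = 1/(ωC) = 169 Ω
Z = 284 − j169 Ω
|Z| = √(284² + 169²) = 330 Ω
I = V/|Z| = 1.23/330 = 3.72 mA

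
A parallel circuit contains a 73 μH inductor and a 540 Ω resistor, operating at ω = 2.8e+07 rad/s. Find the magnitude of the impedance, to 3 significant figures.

X_L = ωL = 2040 Ω
Parallel: admittances add. Y = 1/R + 1/(jωL)
Y = (0.00185 − j0.000489) S
|Y| = 0.00192 S → |Z| = 1/|Y| = 522 Ω, ∠Z = −∠Y = 14.8°

522 Ω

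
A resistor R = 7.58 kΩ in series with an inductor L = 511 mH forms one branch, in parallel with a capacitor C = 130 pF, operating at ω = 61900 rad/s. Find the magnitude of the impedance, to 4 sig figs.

43490 Ω

X_L = ωL = 31630 Ω
X_C = 1/(ωC) = 124300 Ω
Branch 1 (R+jX_L): Z₁ = 7580 + j31630 Ω, |Z₁| = 32530 Ω
Branch 2 (−jX_C): Z₂ = −j124300 Ω
Parallel: Z = Z₁Z₂/(Z₁+Z₂), |Z| = 43490 Ω, ∠Z = 71.85°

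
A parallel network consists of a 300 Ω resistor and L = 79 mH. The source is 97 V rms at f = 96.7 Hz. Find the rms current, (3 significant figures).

2.05 A

ω = 2πf = 607.6 rad/s
X_L = ωL = 48.0 Ω
Parallel: admittances add. Y = 1/R + 1/(jωL)
Y = (0.00333 − j0.0208) S
|Y| = 0.0211 S → |Z| = 1/|Y| = 47.4 Ω, ∠Z = −∠Y = 80.9°
I = V/|Z| = 97/47.4 = 2.05 A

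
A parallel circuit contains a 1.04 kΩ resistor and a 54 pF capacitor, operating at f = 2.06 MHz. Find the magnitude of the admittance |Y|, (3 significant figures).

ω = 2πf = 1.294e+07 rad/s
X_C = 1/(ωC) = 1430 Ω
Parallel: admittances add. Y = 1/R + jωC
Y = (0.000962 + j0.000699) S
|Y| = 0.00119 S → |Z| = 1/|Y| = 841 Ω, ∠Z = −∠Y = -36.0°

1.19 mS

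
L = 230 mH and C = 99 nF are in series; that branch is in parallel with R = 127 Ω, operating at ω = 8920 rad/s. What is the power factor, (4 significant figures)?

0.9906

X_L = ωL = 2052 Ω
X_C = 1/(ωC) = 1132 Ω
Branch 1: Z₁ = R = 127.0 Ω
Branch 2 (series LC): Z₂ = j(X_L − X_C) = j919.2 Ω
Parallel: Z = Z₁Z₂/(Z₁+Z₂), |Z| = 125.8 Ω, ∠Z = 7.866°
cos φ = cos(7.866°) = 0.9906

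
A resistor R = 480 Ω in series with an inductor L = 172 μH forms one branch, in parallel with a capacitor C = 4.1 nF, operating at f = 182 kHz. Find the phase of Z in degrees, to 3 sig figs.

ω = 2πf = 1.144e+06 rad/s
X_L = ωL = 197 Ω
X_C = 1/(ωC) = 213 Ω
Branch 1 (R+jX_L): Z₁ = 480 + j197 Ω, |Z₁| = 519 Ω
Branch 2 (−jX_C): Z₂ = −j213 Ω
Parallel: Z = Z₁Z₂/(Z₁+Z₂), |Z| = 230 Ω, ∠Z = -65.7°

-65.7°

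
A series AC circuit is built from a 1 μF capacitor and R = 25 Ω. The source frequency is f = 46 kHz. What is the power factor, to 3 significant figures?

ω = 2πf = 289000 rad/s
X_C = 1/(ωC) = 3.46 Ω
Z = 25.0 − j3.46 Ω
|Z| = √(25.0² + 3.46²) = 25.2 Ω
∠Z = arctan(-3.46/25.0) = -7.88°
cos φ = cos(-7.88°) = 0.991

0.991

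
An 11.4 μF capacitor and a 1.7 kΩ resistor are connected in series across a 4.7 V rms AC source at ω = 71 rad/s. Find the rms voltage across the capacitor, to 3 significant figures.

2.76 V

X_C = 1/(ωC) = 1240 Ω
Z = 1700 − j1240 Ω
|Z| = √(1700² + 1240²) = 2100 Ω
I = V/|Z| = 2.24 mA
V_C = I·|Z_C| = 0.00224 × 1240 = 2.76 V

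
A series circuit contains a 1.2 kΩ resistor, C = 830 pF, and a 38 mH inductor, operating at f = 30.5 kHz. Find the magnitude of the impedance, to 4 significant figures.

1559 Ω

ω = 2πf = 191600 rad/s
X_L = ωL = 7282 Ω
X_C = 1/(ωC) = 6287 Ω
Net reactance X = X_L − X_C = 995.2 Ω
Z = 1200 + j995.2 Ω
|Z| = √(1200² + 995.2²) = 1559 Ω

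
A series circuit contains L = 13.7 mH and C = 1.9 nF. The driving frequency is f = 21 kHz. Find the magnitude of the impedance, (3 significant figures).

ω = 2πf = 131900 rad/s
X_L = ωL = 1810 Ω
X_C = 1/(ωC) = 3990 Ω
Net reactance X = X_L − X_C = -2180 Ω
Z = − j2180 Ω
|Z| = √(0² + 2180²) = 2180 Ω

2180 Ω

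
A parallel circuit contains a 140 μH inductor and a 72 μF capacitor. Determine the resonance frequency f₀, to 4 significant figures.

1.585 kHz

ω₀ = 1/√(LC) = 1/√(0.00014 × 7.2e-05) = 9960 rad/s
f₀ = ω₀/(2π) = 1.585 kHz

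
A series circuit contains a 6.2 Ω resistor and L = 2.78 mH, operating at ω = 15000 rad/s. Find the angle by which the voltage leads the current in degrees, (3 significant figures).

81.5°

X_L = ωL = 41.7 Ω
Z = 6.20 + j41.7 Ω
|Z| = √(6.20² + 41.7²) = 42.2 Ω
∠Z = arctan(41.7/6.20) = 81.5°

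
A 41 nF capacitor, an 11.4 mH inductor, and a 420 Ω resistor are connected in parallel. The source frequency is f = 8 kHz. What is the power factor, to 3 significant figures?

ω = 2πf = 50270 rad/s
X_L = ωL = 573 Ω
X_C = 1/(ωC) = 485 Ω
Parallel: admittances add. Y = 1/R + 1/(jωL) + jωC
Y = (0.00238 + j0.000316) S
|Y| = 0.00240 S → |Z| = 1/|Y| = 416 Ω, ∠Z = −∠Y = -7.55°
cos φ = cos(-7.55°) = 0.991

0.991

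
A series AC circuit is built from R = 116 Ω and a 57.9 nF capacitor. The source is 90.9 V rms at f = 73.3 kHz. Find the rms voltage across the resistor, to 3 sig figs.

86.5 V

ω = 2πf = 460600 rad/s
X_C = 1/(ωC) = 37.5 Ω
Z = 116 − j37.5 Ω
|Z| = √(116² + 37.5²) = 122 Ω
I = V/|Z| = 746 mA
V_R = I·|Z_R| = 0.746 × 116 = 86.5 V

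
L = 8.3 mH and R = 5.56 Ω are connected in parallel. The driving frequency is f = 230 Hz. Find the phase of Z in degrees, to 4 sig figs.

24.87°

ω = 2πf = 1445 rad/s
X_L = ωL = 11.99 Ω
Parallel: admittances add. Y = 1/R + 1/(jωL)
Y = (0.1799 − j0.08337) S
|Y| = 0.1982 S → |Z| = 1/|Y| = 5.044 Ω, ∠Z = −∠Y = 24.87°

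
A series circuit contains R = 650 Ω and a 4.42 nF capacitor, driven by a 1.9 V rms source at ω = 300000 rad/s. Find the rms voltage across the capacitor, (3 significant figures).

1.44 V

X_C = 1/(ωC) = 754 Ω
Z = 650 − j754 Ω
|Z| = √(650² + 754²) = 996 Ω
I = V/|Z| = 1.91 mA
V_C = I·|Z_C| = 0.00191 × 754 = 1.44 V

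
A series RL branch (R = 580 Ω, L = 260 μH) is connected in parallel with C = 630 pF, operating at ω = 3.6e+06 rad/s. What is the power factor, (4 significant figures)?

0.3046

X_L = ωL = 936.0 Ω
X_C = 1/(ωC) = 440.9 Ω
Branch 1 (R+jX_L): Z₁ = 580.0 + j936.0 Ω, |Z₁| = 1101 Ω
Branch 2 (−jX_C): Z₂ = −j440.9 Ω
Parallel: Z = Z₁Z₂/(Z₁+Z₂), |Z| = 636.7 Ω, ∠Z = -72.27°
cos φ = cos(-72.27°) = 0.3046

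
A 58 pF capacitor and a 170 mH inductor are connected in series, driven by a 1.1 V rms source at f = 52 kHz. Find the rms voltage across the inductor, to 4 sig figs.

ω = 2πf = 326700 rad/s
X_L = ωL = 55540 Ω
X_C = 1/(ωC) = 52770 Ω
Net reactance X = X_L − X_C = 2773 Ω
Z = j2773 Ω
|Z| = √(0² + 2773²) = 2773 Ω
I = V/|Z| = 396.7 μA
V_L = I·|Z_L| = 0.0003967 × 55540 = 22.03 V

22.03 V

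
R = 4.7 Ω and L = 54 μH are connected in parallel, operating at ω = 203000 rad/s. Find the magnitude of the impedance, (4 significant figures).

X_L = ωL = 10.96 Ω
Parallel: admittances add. Y = 1/R + 1/(jωL)
Y = (0.2128 − j0.09122) S
|Y| = 0.2315 S → |Z| = 1/|Y| = 4.320 Ω, ∠Z = −∠Y = 23.21°

4.320 Ω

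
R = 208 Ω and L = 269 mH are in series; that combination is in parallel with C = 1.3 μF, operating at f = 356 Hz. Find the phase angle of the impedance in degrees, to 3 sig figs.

-70.2°

ω = 2πf = 2237 rad/s
X_L = ωL = 602 Ω
X_C = 1/(ωC) = 344 Ω
Branch 1 (R+jX_L): Z₁ = 208 + j602 Ω, |Z₁| = 637 Ω
Branch 2 (−jX_C): Z₂ = −j344 Ω
Parallel: Z = Z₁Z₂/(Z₁+Z₂), |Z| = 661 Ω, ∠Z = -70.2°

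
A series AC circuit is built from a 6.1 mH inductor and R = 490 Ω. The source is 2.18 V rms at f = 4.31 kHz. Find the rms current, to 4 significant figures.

4.216 mA

ω = 2πf = 27080 rad/s
X_L = ωL = 165.2 Ω
Z = 490.0 + j165.2 Ω
|Z| = √(490.0² + 165.2²) = 517.1 Ω
I = V/|Z| = 2.18/517.1 = 4.216 mA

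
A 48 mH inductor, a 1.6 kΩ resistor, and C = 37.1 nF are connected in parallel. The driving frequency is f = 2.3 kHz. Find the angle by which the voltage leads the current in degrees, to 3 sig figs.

55.4°

ω = 2πf = 14450 rad/s
X_L = ωL = 694 Ω
X_C = 1/(ωC) = 1870 Ω
Parallel: admittances add. Y = 1/R + 1/(jωL) + jωC
Y = (0.000625 − j0.000905) S
|Y| = 0.00110 S → |Z| = 1/|Y| = 909 Ω, ∠Z = −∠Y = 55.4°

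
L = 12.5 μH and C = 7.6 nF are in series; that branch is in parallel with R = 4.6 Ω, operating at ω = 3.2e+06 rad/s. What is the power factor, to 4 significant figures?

0.2363

X_L = ωL = 40.00 Ω
X_C = 1/(ωC) = 41.12 Ω
Branch 1: Z₁ = R = 4.600 Ω
Branch 2 (series LC): Z₂ = j(X_L − X_C) = −j1.118 Ω
Parallel: Z = Z₁Z₂/(Z₁+Z₂), |Z| = 1.087 Ω, ∠Z = -76.33°
cos φ = cos(-76.33°) = 0.2363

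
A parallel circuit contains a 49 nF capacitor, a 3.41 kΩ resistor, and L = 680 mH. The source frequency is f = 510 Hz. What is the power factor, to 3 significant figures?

ω = 2πf = 3204 rad/s
X_L = ωL = 2180 Ω
X_C = 1/(ωC) = 6370 Ω
Parallel: admittances add. Y = 1/R + 1/(jωL) + jωC
Y = (0.000293 − j0.000302) S
|Y| = 0.000421 S → |Z| = 1/|Y| = 2380 Ω, ∠Z = −∠Y = 45.8°
cos φ = cos(45.8°) = 0.697

0.697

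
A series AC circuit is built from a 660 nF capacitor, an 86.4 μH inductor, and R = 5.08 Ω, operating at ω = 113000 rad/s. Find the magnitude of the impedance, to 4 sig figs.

6.253 Ω

X_L = ωL = 9.763 Ω
X_C = 1/(ωC) = 13.41 Ω
Net reactance X = X_L − X_C = -3.645 Ω
Z = 5.080 − j3.645 Ω
|Z| = √(5.080² + 3.645²) = 6.253 Ω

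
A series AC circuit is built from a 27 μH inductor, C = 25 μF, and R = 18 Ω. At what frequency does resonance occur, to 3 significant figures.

6.13 kHz

ω₀ = 1/√(LC) = 1/√(2.7e-05 × 2.5e-05) = 38490 rad/s
f₀ = ω₀/(2π) = 6.13 kHz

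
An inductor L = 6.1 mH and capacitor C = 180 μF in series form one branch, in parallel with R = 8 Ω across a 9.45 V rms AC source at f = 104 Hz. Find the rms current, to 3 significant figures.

2.40 A

ω = 2πf = 653.5 rad/s
X_L = ωL = 3.99 Ω
X_C = 1/(ωC) = 8.50 Ω
Branch 1: Z₁ = R = 8.00 Ω
Branch 2 (series LC): Z₂ = j(X_L − X_C) = −j4.52 Ω
Parallel: Z = Z₁Z₂/(Z₁+Z₂), |Z| = 3.93 Ω, ∠Z = -60.6°
I = V/|Z| = 9.45/3.93 = 2.40 A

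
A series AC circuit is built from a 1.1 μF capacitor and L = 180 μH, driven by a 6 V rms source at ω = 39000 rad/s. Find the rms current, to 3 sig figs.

X_L = ωL = 7.02 Ω
X_C = 1/(ωC) = 23.3 Ω
Net reactance X = X_L − X_C = -16.3 Ω
Z = − j16.3 Ω
|Z| = √(0² + 16.3²) = 16.3 Ω
I = V/|Z| = 6/16.3 = 368 mA

368 mA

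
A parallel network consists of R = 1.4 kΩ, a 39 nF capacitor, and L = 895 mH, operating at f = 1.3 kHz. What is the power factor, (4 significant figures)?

0.9691

ω = 2πf = 8168 rad/s
X_L = ωL = 7310 Ω
X_C = 1/(ωC) = 3139 Ω
Parallel: admittances add. Y = 1/R + 1/(jωL) + jωC
Y = (0.0007143 + j0.0001818) S
|Y| = 0.0007371 S → |Z| = 1/|Y| = 1357 Ω, ∠Z = −∠Y = -14.28°
cos φ = cos(-14.28°) = 0.9691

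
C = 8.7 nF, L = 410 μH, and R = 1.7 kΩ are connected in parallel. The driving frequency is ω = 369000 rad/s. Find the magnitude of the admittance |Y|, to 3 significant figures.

3.45 mS

X_L = ωL = 151 Ω
X_C = 1/(ωC) = 311 Ω
Parallel: admittances add. Y = 1/R + 1/(jωL) + jωC
Y = (0.000588 − j0.00340) S
|Y| = 0.00345 S → |Z| = 1/|Y| = 290 Ω, ∠Z = −∠Y = 80.2°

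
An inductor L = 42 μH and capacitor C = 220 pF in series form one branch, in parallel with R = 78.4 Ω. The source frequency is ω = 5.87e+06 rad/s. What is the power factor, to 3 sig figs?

X_L = ωL = 247 Ω
X_C = 1/(ωC) = 774 Ω
Branch 1: Z₁ = R = 78.4 Ω
Branch 2 (series LC): Z₂ = j(X_L − X_C) = −j528 Ω
Parallel: Z = Z₁Z₂/(Z₁+Z₂), |Z| = 77.5 Ω, ∠Z = -8.45°
cos φ = cos(-8.45°) = 0.989

0.989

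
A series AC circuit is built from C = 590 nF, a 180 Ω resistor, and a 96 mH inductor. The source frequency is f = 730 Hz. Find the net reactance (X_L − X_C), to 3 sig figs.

70.8 Ω

ω = 2πf = 4587 rad/s
X_L = ωL = 440 Ω
X_C = 1/(ωC) = 370 Ω
X = 440 − 370 = 70.8 Ω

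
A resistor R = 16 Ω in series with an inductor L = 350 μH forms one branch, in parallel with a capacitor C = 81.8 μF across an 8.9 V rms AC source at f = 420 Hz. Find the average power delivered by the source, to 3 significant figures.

4.93 W

ω = 2πf = 2639 rad/s
X_L = ωL = 0.924 Ω
X_C = 1/(ωC) = 4.63 Ω
Branch 1 (R+jX_L): Z₁ = 16.0 + j0.924 Ω, |Z₁| = 16.0 Ω
Branch 2 (−jX_C): Z₂ = −j4.63 Ω
Parallel: Z = Z₁Z₂/(Z₁+Z₂), |Z| = 4.52 Ω, ∠Z = -73.6°
I = V/|Z| = 1.97 A
P = VI cos φ = 8.9 × 1.97 × cos(-73.6°) = 4.93 W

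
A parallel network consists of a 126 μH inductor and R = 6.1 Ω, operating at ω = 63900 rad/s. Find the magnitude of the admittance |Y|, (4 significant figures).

205.7 mS

X_L = ωL = 8.051 Ω
Parallel: admittances add. Y = 1/R + 1/(jωL)
Y = (0.1639 − j0.1242) S
|Y| = 0.2057 S → |Z| = 1/|Y| = 4.862 Ω, ∠Z = −∠Y = 37.15°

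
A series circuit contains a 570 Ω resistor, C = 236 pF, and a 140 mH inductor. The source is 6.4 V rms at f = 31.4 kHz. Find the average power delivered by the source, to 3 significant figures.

ω = 2πf = 197300 rad/s
X_L = ωL = 27600 Ω
X_C = 1/(ωC) = 21500 Ω
Net reactance X = X_L − X_C = 6140 Ω
Z = 570 + j6140 Ω
|Z| = √(570² + 6140²) = 6170 Ω
∠Z = arctan(6140/570) = 84.7°
I = V/|Z| = 1.04 mA
P = VI cos φ = 6.4 × 0.00104 × cos(84.7°) = 613 μW

613 μW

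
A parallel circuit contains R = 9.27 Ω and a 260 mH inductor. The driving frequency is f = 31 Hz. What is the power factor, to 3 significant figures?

0.984

ω = 2πf = 194.8 rad/s
X_L = ωL = 50.6 Ω
Parallel: admittances add. Y = 1/R + 1/(jωL)
Y = (0.108 − j0.0197) S
|Y| = 0.110 S → |Z| = 1/|Y| = 9.12 Ω, ∠Z = −∠Y = 10.4°
cos φ = cos(10.4°) = 0.984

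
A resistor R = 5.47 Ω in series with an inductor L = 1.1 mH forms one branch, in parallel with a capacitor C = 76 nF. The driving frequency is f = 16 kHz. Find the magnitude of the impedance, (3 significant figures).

ω = 2πf = 100500 rad/s
X_L = ωL = 111 Ω
X_C = 1/(ωC) = 131 Ω
Branch 1 (R+jX_L): Z₁ = 5.47 + j111 Ω, |Z₁| = 111 Ω
Branch 2 (−jX_C): Z₂ = −j131 Ω
Parallel: Z = Z₁Z₂/(Z₁+Z₂), |Z| = 689 Ω, ∠Z = 72.1°

689 Ω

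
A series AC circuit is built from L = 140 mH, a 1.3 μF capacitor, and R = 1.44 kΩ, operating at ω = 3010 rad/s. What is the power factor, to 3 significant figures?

0.993

X_L = ωL = 421 Ω
X_C = 1/(ωC) = 256 Ω
Net reactance X = X_L − X_C = 166 Ω
Z = 1440 + j166 Ω
|Z| = √(1440² + 166²) = 1450 Ω
∠Z = arctan(166/1440) = 6.57°
cos φ = cos(6.57°) = 0.993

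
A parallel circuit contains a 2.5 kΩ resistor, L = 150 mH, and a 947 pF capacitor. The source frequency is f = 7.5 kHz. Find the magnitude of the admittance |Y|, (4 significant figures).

ω = 2πf = 47120 rad/s
X_L = ωL = 7069 Ω
X_C = 1/(ωC) = 22410 Ω
Parallel: admittances add. Y = 1/R + 1/(jωL) + jωC
Y = (0.0004000 − j9.684e-05) S
|Y| = 0.0004116 S → |Z| = 1/|Y| = 2430 Ω, ∠Z = −∠Y = 13.61°

411.6 μS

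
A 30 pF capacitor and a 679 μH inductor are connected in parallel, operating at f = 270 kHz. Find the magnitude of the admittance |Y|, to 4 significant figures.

ω = 2πf = 1.696e+06 rad/s
X_L = ωL = 1152 Ω
X_C = 1/(ωC) = 19650 Ω
Parallel: admittances add. Y = 1/(jωL) + jωC
Y = (0 − j0.0008172) S
|Y| = 0.0008172 S → |Z| = 1/|Y| = 1224 Ω, ∠Z = −∠Y = 90.00°

817.2 μS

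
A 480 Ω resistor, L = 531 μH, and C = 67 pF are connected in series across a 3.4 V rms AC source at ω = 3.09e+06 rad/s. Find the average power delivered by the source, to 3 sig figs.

X_L = ωL = 1640 Ω
X_C = 1/(ωC) = 4830 Ω
Net reactance X = X_L − X_C = -3190 Ω
Z = 480 − j3190 Ω
|Z| = √(480² + 3190²) = 3230 Ω
∠Z = arctan(-3190/480) = -81.4°
I = V/|Z| = 1.05 mA
P = VI cos φ = 3.4 × 0.00105 × cos(-81.4°) = 533 μW

533 μW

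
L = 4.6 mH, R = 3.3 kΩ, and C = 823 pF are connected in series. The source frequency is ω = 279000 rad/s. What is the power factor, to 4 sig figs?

X_L = ωL = 1283 Ω
X_C = 1/(ωC) = 4355 Ω
Net reactance X = X_L − X_C = -3072 Ω
Z = 3300 − j3072 Ω
|Z| = √(3300² + 3072²) = 4508 Ω
∠Z = arctan(-3072/3300) = -42.95°
cos φ = cos(-42.95°) = 0.7320

0.7320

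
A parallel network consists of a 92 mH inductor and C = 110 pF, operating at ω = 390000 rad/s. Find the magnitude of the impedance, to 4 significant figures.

66540 Ω

X_L = ωL = 35880 Ω
X_C = 1/(ωC) = 23310 Ω
Parallel: admittances add. Y = 1/(jωL) + jωC
Y = (0 + j1.503e-05) S
|Y| = 1.503e-05 S → |Z| = 1/|Y| = 66540 Ω, ∠Z = −∠Y = -90.00°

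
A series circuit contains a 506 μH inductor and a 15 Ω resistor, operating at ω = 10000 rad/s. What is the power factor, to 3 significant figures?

X_L = ωL = 5.06 Ω
Z = 15.0 + j5.06 Ω
|Z| = √(15.0² + 5.06²) = 15.8 Ω
∠Z = arctan(5.06/15.0) = 18.6°
cos φ = cos(18.6°) = 0.948

0.948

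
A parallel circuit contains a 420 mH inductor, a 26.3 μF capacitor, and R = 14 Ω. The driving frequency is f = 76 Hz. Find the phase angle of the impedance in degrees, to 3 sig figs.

-6.05°

ω = 2πf = 477.5 rad/s
X_L = ωL = 201 Ω
X_C = 1/(ωC) = 79.6 Ω
Parallel: admittances add. Y = 1/R + 1/(jωL) + jωC
Y = (0.0714 + j0.00757) S
|Y| = 0.0718 S → |Z| = 1/|Y| = 13.9 Ω, ∠Z = −∠Y = -6.05°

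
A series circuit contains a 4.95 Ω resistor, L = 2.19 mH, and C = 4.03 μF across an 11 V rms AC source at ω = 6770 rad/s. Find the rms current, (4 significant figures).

491.5 mA

X_L = ωL = 14.83 Ω
X_C = 1/(ωC) = 36.65 Ω
Net reactance X = X_L − X_C = -21.83 Ω
Z = 4.950 − j21.83 Ω
|Z| = √(4.950² + 21.83²) = 22.38 Ω
I = V/|Z| = 11/22.38 = 491.5 mA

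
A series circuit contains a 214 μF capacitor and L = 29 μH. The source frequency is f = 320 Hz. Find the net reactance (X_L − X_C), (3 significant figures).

-2.27 Ω

ω = 2πf = 2011 rad/s
X_L = ωL = 0.0583 Ω
X_C = 1/(ωC) = 2.32 Ω
X = 0.0583 − 2.32 = -2.27 Ω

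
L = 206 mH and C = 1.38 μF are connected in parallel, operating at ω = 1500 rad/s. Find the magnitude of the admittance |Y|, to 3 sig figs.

X_L = ωL = 309 Ω
X_C = 1/(ωC) = 483 Ω
Parallel: admittances add. Y = 1/(jωL) + jωC
Y = (0 − j0.00117) S
|Y| = 0.00117 S → |Z| = 1/|Y| = 857 Ω, ∠Z = −∠Y = 90.0°

1.17 mS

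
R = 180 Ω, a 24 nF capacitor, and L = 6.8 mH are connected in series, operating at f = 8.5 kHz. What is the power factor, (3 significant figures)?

ω = 2πf = 53410 rad/s
X_L = ωL = 363 Ω
X_C = 1/(ωC) = 780 Ω
Net reactance X = X_L − X_C = -417 Ω
Z = 180 − j417 Ω
|Z| = √(180² + 417²) = 454 Ω
∠Z = arctan(-417/180) = -66.7°
cos φ = cos(-66.7°) = 0.396

0.396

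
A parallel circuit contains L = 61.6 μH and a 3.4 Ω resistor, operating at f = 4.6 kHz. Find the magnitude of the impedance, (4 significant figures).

ω = 2πf = 28900 rad/s
X_L = ωL = 1.780 Ω
Parallel: admittances add. Y = 1/R + 1/(jωL)
Y = (0.2941 − j0.5617) S
|Y| = 0.6340 S → |Z| = 1/|Y| = 1.577 Ω, ∠Z = −∠Y = 62.36°

1.577 Ω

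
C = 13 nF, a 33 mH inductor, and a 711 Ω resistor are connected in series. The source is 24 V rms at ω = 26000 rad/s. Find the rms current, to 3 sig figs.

10.8 mA

X_L = ωL = 858 Ω
X_C = 1/(ωC) = 2960 Ω
Net reactance X = X_L − X_C = -2100 Ω
Z = 711 − j2100 Ω
|Z| = √(711² + 2100²) = 2220 Ω
I = V/|Z| = 24/2220 = 10.8 mA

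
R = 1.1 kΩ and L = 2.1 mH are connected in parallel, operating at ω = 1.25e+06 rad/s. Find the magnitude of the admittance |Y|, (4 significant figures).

985.7 μS

X_L = ωL = 2625 Ω
Parallel: admittances add. Y = 1/R + 1/(jωL)
Y = (0.0009091 − j0.0003810) S
|Y| = 0.0009857 S → |Z| = 1/|Y| = 1015 Ω, ∠Z = −∠Y = 22.74°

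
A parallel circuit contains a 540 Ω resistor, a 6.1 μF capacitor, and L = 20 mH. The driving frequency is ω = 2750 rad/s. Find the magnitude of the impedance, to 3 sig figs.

430 Ω

X_L = ωL = 55.0 Ω
X_C = 1/(ωC) = 59.6 Ω
Parallel: admittances add. Y = 1/R + 1/(jωL) + jωC
Y = (0.00185 − j0.00141) S
|Y| = 0.00233 S → |Z| = 1/|Y| = 430 Ω, ∠Z = −∠Y = 37.2°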